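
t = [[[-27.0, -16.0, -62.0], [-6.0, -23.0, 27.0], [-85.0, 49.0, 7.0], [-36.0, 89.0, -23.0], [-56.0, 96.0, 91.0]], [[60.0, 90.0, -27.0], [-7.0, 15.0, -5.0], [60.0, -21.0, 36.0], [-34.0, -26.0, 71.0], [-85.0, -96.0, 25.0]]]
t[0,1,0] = -6.0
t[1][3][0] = -34.0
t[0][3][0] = -36.0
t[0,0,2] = -62.0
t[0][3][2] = -23.0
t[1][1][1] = 15.0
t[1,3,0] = -34.0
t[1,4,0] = -85.0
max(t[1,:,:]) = 90.0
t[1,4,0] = -85.0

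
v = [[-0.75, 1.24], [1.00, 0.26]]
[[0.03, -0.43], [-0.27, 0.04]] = v @ [[-0.24, 0.11], [-0.12, -0.28]]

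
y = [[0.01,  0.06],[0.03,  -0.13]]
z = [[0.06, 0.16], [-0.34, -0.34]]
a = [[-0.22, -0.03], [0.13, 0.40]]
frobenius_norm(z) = 0.51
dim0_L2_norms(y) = [0.03, 0.14]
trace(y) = -0.12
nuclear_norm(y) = 0.17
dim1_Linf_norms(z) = [0.16, 0.34]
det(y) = -0.00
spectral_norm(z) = 0.51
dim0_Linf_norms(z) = [0.34, 0.34]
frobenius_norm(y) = 0.15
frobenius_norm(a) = 0.48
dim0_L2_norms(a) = [0.26, 0.4]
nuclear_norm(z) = 0.57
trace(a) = 0.18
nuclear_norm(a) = 0.63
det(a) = -0.08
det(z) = 0.03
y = z @ a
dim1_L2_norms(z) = [0.17, 0.48]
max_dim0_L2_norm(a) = 0.4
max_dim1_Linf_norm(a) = 0.4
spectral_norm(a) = 0.43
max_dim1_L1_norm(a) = 0.53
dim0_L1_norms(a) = [0.35, 0.43]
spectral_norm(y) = 0.15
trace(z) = -0.28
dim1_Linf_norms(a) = [0.22, 0.4]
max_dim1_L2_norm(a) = 0.42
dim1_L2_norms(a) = [0.22, 0.42]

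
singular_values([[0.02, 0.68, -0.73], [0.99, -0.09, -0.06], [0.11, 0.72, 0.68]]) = [1.0, 1.0, 0.99]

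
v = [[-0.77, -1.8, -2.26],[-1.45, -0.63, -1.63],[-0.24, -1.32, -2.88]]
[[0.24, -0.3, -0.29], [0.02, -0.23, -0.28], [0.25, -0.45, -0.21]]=v @[[0.08, -0.02, 0.13], [-0.12, -0.05, 0.07], [-0.04, 0.18, 0.03]]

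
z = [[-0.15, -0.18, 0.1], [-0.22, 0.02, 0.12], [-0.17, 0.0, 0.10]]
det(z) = -0.00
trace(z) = -0.03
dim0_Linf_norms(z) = [0.22, 0.18, 0.12]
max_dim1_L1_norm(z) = 0.43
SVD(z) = [[-0.58, 0.81, -0.07], [-0.63, -0.50, -0.59], [-0.51, -0.3, 0.81]] @ diag([0.37545607313448376, 0.16129465794184417, 0.004095175924991876]) @ [[0.83, 0.25, -0.49], [0.25, -0.97, -0.06], [0.49, 0.07, 0.87]]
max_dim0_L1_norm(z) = 0.54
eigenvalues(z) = [-0.21, 0.18, 0.01]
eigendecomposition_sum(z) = [[-0.18, -0.14, 0.11], [-0.12, -0.09, 0.07], [-0.10, -0.08, 0.06]] + [[0.03, -0.04, -0.02], [-0.10, 0.11, 0.05], [-0.07, 0.08, 0.03]] + [[-0.00, -0.0, 0.00],[-0.0, -0.00, 0.0],[-0.00, -0.01, 0.01]]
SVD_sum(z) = [[-0.18,-0.05,0.11], [-0.2,-0.06,0.12], [-0.16,-0.05,0.09]] + [[0.03, -0.13, -0.01], [-0.02, 0.08, 0.0], [-0.01, 0.05, 0.00]] + [[-0.00, -0.00, -0.0], [-0.0, -0.00, -0.00], [0.0, 0.00, 0.00]]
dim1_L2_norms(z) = [0.25, 0.25, 0.2]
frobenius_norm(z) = 0.41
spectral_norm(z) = 0.38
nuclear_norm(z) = 0.54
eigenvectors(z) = [[0.76, 0.26, 0.48], [0.50, -0.79, 0.07], [0.41, -0.56, 0.87]]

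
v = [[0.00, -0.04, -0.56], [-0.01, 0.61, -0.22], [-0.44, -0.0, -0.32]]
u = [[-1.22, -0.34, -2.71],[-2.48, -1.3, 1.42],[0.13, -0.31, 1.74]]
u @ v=[[1.20, -0.16, 1.63], [-0.61, -0.69, 1.22], [-0.76, -0.19, -0.56]]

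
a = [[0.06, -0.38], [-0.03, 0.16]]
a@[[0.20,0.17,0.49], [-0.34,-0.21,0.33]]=[[0.14, 0.09, -0.10],[-0.06, -0.04, 0.04]]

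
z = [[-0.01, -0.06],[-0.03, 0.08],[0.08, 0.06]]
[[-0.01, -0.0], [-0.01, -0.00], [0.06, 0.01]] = z @ [[0.69,0.14], [0.11,0.02]]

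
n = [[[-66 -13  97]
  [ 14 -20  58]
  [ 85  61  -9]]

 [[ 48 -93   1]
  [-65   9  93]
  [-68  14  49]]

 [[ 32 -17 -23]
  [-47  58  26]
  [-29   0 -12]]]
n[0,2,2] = -9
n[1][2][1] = 14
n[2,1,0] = -47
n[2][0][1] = -17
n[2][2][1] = 0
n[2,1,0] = -47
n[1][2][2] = 49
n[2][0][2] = -23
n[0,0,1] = -13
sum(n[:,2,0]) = -12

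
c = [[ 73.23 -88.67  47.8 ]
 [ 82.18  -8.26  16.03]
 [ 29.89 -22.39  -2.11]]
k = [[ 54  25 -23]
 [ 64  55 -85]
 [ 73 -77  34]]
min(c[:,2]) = -2.11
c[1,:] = [82.18, -8.26, 16.03]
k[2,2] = 34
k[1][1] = 55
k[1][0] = 64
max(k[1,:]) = 64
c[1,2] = 16.03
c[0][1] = -88.67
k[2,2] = 34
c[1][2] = 16.03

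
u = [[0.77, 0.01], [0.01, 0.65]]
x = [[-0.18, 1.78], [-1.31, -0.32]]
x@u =[[-0.12,1.16], [-1.01,-0.22]]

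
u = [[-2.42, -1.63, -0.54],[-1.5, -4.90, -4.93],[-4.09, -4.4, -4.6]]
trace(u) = -11.92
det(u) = -16.41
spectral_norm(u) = 10.49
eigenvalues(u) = [(-10.2+0j), (-0.86+0.93j), (-0.86-0.93j)]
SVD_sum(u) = [[-1.03, -1.56, -1.54],[-2.95, -4.46, -4.40],[-3.2, -4.83, -4.76]] + [[-1.47, 0.27, 0.71], [1.41, -0.26, -0.69], [-0.83, 0.15, 0.40]] + [[0.08, -0.33, 0.29], [0.04, -0.18, 0.16], [-0.07, 0.28, -0.24]]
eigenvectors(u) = [[0.19+0.00j, (-0.39+0.31j), -0.39-0.31j],[0.70+0.00j, 0.70+0.00j, 0.70-0.00j],[0.69+0.00j, (-0.46-0.23j), (-0.46+0.23j)]]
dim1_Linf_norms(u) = [2.42, 4.93, 4.6]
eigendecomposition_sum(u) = [[(-0.92+0j), (-1.33+0j), (-1.26+0j)], [(-3.31+0j), -4.79+0.00j, (-4.54+0j)], [(-3.27+0j), -4.74+0.00j, (-4.49+0j)]] + [[-0.75+0.09j,-0.15-0.25j,0.36+0.23j], [(0.9+0.56j),(-0.06+0.41j),-0.20-0.57j], [(-0.41-0.65j),0.17-0.25j,(-0.06+0.43j)]] + [[-0.75-0.09j, (-0.15+0.25j), 0.36-0.23j], [(0.9-0.56j), (-0.06-0.41j), (-0.2+0.57j)], [-0.41+0.65j, 0.17+0.25j, -0.06-0.43j]]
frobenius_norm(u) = 10.80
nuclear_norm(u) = 13.60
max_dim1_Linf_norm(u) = 4.93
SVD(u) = [[-0.23, 0.67, -0.71], [-0.66, -0.64, -0.39], [-0.71, 0.38, 0.59]] @ diag([10.492728882203162, 2.474013592875688, 0.6322953003509836]) @ [[0.43, 0.64, 0.64], [-0.89, 0.16, 0.43], [-0.18, 0.75, -0.64]]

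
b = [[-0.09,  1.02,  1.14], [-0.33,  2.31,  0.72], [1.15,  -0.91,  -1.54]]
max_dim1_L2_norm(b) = 2.44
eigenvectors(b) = [[0.44, 0.86, 0.37],[0.18, -0.04, 0.92],[-0.88, 0.50, -0.11]]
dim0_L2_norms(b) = [1.2, 2.68, 2.05]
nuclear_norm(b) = 5.08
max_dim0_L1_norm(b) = 4.24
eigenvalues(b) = [-1.93, 0.52, 2.09]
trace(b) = 0.68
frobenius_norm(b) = 3.58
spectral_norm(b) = 3.32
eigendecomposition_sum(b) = [[-0.45,0.28,0.8], [-0.19,0.12,0.33], [0.90,-0.56,-1.59]] + [[0.41, -0.14, 0.18], [-0.02, 0.01, -0.01], [0.24, -0.08, 0.10]] + [[-0.05, 0.88, 0.16], [-0.12, 2.19, 0.4], [0.02, -0.27, -0.05]]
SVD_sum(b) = [[-0.41, 1.13, 0.83], [-0.64, 1.77, 1.3], [0.53, -1.47, -1.08]] + [[-0.05, -0.06, 0.05],[0.43, 0.52, -0.5],[0.48, 0.58, -0.56]] + [[0.37, -0.06, 0.26], [-0.12, 0.02, -0.08], [0.14, -0.02, 0.1]]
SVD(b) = [[-0.44, 0.07, 0.89],  [-0.69, -0.66, -0.29],  [0.57, -0.74, 0.34]] @ diag([3.315396761972389, 1.2608728353401966, 0.502039842845342]) @ [[0.28, -0.77, -0.57], [-0.51, -0.62, 0.6], [0.81, -0.12, 0.57]]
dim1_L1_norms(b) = [2.25, 3.36, 3.6]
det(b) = -2.10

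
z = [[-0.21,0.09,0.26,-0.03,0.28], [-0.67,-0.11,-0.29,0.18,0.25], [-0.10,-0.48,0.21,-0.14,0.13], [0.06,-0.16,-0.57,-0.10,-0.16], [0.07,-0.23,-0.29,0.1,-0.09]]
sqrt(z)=[[(0.28+0.02j), (0.26+0j), (0.28+0.01j), -0.07+0.02j, (0.13-0.02j)], [-0.70-0.02j, (0.48-0j), 0.04-0.00j, (0.12-0.02j), 0.41+0.02j], [-0.32+0.11j, -0.35+0.00j, 0.56+0.03j, -0.13+0.12j, 0.31-0.10j], [-0.36+0.35j, -0.35+0.00j, (-0.53+0.09j), (0.18+0.39j), (0.08-0.32j)], [-0.23-0.06j, -0.24-0.00j, (-0.18-0.02j), 0.11-0.07j, (0.33+0.05j)]]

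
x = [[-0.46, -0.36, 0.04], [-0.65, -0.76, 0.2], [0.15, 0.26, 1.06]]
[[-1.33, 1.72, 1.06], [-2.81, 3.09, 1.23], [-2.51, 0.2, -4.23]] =x @ [[1.04, -2.02, -1.86],[2.02, -2.08, -0.95],[-3.01, 0.98, -3.49]]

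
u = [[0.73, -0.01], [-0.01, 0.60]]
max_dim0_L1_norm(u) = 0.74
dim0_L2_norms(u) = [0.73, 0.6]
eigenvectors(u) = [[1.00, 0.08], [-0.08, 1.0]]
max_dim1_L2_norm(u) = 0.73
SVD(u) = [[-1.00,  0.08], [0.08,  1.00]] @ diag([0.7307647321898296, 0.5992352678101703]) @ [[-1.00, 0.08],[0.08, 1.00]]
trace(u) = 1.33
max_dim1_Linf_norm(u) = 0.73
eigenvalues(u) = [0.73, 0.6]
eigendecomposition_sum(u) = [[0.73, -0.06],[-0.06, 0.0]] + [[0.0,0.05],[0.05,0.6]]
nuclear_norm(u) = 1.33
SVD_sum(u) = [[0.73, -0.06], [-0.06, 0.00]] + [[0.0, 0.05],  [0.05, 0.60]]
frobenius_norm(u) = 0.95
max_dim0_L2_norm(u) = 0.73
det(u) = 0.44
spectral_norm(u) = 0.73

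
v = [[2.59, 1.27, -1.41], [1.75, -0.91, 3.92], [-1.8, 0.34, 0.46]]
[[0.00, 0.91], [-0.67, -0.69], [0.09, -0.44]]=v@[[-0.08, 0.19], [0.02, 0.05], [-0.13, -0.25]]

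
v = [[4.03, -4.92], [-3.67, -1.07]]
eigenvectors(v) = [[0.9, 0.55], [-0.44, 0.84]]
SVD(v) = [[-0.95, 0.31], [0.31, 0.95]] @ diag([6.601506826999219, 3.388393072399173]) @ [[-0.75, 0.66],[-0.66, -0.75]]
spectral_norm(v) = 6.60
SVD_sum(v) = [[4.73, -4.12],[-1.55, 1.36]] + [[-0.70, -0.8], [-2.12, -2.43]]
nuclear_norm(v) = 9.99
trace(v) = 2.96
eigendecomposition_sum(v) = [[4.87, -3.19],[-2.38, 1.56]] + [[-0.84, -1.73], [-1.29, -2.63]]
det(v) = -22.37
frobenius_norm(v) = 7.42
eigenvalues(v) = [6.44, -3.48]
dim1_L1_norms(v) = [8.95, 4.74]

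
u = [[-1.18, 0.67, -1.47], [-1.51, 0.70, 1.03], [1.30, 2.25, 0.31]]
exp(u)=[[0.13, -1.07, -1.07], [-1.08, 4.84, 3.40], [-0.64, 5.15, 3.52]]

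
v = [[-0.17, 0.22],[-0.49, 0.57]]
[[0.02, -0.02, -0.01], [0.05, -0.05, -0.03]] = v @ [[-0.1, -0.2, 0.11], [-0.0, -0.26, 0.05]]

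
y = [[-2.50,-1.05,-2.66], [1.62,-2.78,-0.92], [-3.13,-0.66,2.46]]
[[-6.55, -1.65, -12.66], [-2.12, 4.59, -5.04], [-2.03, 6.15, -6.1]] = y @ [[1.15,  -0.16,  2.44], [1.12,  -2.3,  2.78], [0.94,  1.68,  1.37]]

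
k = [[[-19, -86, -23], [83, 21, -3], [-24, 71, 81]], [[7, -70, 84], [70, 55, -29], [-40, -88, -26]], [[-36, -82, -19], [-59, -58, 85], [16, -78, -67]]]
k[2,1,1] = -58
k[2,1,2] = 85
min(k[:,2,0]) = -40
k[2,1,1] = -58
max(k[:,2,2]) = 81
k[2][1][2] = 85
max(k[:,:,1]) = 71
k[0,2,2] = 81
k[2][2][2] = -67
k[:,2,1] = [71, -88, -78]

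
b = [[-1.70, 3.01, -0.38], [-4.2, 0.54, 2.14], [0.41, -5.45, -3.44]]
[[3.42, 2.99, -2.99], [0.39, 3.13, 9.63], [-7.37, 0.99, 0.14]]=b @ [[0.16, -1.13, -1.38], [1.25, 0.25, -1.50], [0.18, -0.82, 2.17]]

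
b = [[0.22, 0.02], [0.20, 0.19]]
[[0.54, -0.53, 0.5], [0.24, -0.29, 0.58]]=b @[[2.57, -2.53, 2.23], [-1.44, 1.13, 0.68]]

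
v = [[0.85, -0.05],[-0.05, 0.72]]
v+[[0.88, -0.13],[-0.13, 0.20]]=[[1.73, -0.18], [-0.18, 0.92]]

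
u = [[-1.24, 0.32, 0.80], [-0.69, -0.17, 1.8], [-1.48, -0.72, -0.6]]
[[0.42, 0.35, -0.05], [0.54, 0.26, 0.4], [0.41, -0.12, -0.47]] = u @ [[-0.27,-0.12,0.22], [-0.17,0.31,-0.05], [0.18,0.13,0.3]]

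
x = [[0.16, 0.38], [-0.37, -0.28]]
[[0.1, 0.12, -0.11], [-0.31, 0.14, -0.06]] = x @[[0.94, -0.91, 0.56], [-0.13, 0.69, -0.52]]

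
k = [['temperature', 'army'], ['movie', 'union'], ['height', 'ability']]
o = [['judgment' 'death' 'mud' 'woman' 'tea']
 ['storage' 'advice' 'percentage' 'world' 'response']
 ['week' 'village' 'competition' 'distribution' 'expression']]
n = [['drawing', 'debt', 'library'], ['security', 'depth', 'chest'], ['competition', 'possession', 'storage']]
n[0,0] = 'drawing'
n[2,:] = ['competition', 'possession', 'storage']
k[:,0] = ['temperature', 'movie', 'height']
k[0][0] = 'temperature'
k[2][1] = 'ability'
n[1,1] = 'depth'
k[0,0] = 'temperature'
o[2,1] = 'village'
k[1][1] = 'union'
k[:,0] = ['temperature', 'movie', 'height']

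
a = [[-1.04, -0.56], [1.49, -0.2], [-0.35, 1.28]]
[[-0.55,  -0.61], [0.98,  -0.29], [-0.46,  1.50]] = a@[[0.63, -0.04], [-0.19, 1.16]]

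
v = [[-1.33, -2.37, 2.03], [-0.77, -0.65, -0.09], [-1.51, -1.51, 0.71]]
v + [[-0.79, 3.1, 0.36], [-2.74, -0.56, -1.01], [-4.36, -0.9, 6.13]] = [[-2.12, 0.73, 2.39], [-3.51, -1.21, -1.1], [-5.87, -2.41, 6.84]]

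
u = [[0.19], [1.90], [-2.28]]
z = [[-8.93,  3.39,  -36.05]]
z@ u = [[86.94]]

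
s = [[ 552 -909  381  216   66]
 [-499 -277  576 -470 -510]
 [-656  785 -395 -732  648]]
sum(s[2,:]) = -350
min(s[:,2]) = -395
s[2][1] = 785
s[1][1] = -277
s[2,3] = -732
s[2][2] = -395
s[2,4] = 648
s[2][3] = -732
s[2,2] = -395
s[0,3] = 216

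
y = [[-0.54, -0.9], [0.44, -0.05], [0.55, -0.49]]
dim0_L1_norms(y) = [1.53, 1.44]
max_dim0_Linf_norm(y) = 0.9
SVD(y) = [[-0.97, 0.07],[0.15, -0.5],[-0.16, -0.86]] @ diag([1.07492568089138, 0.827547449129174]) @ [[0.47, 0.88], [-0.88, 0.47]]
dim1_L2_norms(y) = [1.05, 0.44, 0.74]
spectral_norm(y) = 1.07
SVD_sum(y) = [[-0.49,-0.93], [0.08,0.14], [-0.08,-0.16]] + [[-0.05, 0.03],[0.36, -0.19],[0.63, -0.33]]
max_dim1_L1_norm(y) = 1.44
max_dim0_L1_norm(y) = 1.53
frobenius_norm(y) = 1.36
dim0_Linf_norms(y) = [0.55, 0.9]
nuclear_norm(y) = 1.90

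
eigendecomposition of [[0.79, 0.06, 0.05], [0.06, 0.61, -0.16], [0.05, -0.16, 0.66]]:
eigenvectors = [[-0.23, 0.97, 0.09],[0.74, 0.23, -0.63],[0.63, 0.08, 0.77]]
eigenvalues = [0.45, 0.81, 0.8]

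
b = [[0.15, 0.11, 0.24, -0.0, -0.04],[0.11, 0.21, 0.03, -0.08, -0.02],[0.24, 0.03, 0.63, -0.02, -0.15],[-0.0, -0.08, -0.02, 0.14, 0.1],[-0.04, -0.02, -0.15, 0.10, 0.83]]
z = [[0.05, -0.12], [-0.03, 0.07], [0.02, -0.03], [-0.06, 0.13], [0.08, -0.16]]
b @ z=[[0.01, -0.01], [0.00, -0.01], [0.01, -0.02], [0.00, -0.00], [0.06, -0.11]]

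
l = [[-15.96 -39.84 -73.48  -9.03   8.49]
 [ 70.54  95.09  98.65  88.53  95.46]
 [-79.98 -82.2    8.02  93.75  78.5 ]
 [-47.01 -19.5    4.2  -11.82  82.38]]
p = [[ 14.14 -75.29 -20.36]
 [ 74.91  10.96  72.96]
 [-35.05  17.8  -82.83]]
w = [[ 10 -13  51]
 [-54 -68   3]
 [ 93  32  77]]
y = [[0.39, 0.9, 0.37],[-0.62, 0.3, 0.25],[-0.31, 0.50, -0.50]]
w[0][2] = 51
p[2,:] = [-35.05, 17.8, -82.83]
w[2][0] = 93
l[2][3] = 93.75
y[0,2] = 0.373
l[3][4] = 82.38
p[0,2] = -20.36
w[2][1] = 32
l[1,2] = 98.65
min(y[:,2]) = -0.503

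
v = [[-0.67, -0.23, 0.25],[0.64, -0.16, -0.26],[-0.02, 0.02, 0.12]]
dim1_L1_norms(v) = [1.15, 1.06, 0.16]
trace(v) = -0.71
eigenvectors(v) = [[0.35-0.39j,(0.35+0.39j),(0.33+0j)], [(-0.85+0j),-0.85-0.00j,-0.11+0.00j], [(0.04+0.01j),(0.04-0.01j),0.94+0.00j]]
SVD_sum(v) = [[-0.67, -0.04, 0.27], [0.63, 0.04, -0.25], [-0.06, -0.00, 0.02]] + [[0.0, -0.19, -0.02], [0.00, -0.20, -0.02], [-0.0, 0.03, 0.00]] + [[0.0, -0.00, 0.00],  [0.00, -0.0, 0.01],  [0.04, -0.01, 0.09]]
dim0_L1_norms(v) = [1.33, 0.41, 0.63]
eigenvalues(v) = [(-0.41+0.3j), (-0.41-0.3j), (0.11+0j)]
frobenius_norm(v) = 1.04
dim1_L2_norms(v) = [0.75, 0.71, 0.12]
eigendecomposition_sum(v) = [[-0.34-0.04j, (-0.12-0.17j), (0.11-0.01j)], [0.32+0.45j, -0.08+0.32j, (-0.12-0.12j)], [-0.01-0.02j, (0.01-0.01j), 0.00+0.01j]] + [[(-0.34+0.04j), (-0.12+0.17j), 0.11+0.01j], [0.32-0.45j, -0.08-0.32j, -0.12+0.12j], [(-0.01+0.02j), 0.01+0.01j, -0.01j]] + [[0.00-0.00j, 0.00-0.00j, (0.04+0j)], [-0.00+0.00j, -0.00+0.00j, -0.01-0.00j], [-0j, 0.01-0.00j, 0.11+0.00j]]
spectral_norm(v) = 1.00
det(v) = 0.03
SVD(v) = [[-0.73, 0.68, -0.04], [0.68, 0.72, -0.13], [-0.06, -0.12, -0.99]] @ diag([0.9976610897745214, 0.2765709846090821, 0.10237597580622634]) @ [[0.93, 0.06, -0.37],[0.02, -0.99, -0.11],[-0.37, 0.10, -0.92]]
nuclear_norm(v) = 1.38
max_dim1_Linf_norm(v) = 0.67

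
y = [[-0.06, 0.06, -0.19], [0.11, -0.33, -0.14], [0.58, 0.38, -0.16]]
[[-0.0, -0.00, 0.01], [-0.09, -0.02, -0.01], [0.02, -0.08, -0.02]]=y @[[-0.08,-0.13,-0.05],[0.20,0.01,0.02],[0.09,0.05,-0.01]]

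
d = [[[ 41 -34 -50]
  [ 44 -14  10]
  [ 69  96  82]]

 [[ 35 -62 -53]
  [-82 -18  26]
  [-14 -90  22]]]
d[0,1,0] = 44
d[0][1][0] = 44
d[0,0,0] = 41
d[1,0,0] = 35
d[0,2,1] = 96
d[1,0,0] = 35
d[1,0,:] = [35, -62, -53]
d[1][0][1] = -62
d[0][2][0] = 69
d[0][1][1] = -14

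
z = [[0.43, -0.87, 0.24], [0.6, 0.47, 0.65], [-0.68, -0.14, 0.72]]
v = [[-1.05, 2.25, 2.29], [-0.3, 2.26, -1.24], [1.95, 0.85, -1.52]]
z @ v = [[0.28, -0.79, 1.70], [0.5, 2.96, -0.2], [2.16, -1.23, -2.48]]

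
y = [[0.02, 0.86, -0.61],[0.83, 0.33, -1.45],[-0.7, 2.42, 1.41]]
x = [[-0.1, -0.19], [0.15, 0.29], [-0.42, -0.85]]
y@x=[[0.38, 0.76], [0.58, 1.17], [-0.16, -0.36]]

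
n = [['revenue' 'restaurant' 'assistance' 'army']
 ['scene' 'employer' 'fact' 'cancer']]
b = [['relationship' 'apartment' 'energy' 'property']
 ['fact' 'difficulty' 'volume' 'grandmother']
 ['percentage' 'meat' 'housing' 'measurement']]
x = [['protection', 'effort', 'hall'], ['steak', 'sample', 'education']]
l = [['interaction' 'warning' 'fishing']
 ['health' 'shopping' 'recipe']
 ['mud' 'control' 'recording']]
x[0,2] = 'hall'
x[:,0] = ['protection', 'steak']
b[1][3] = 'grandmother'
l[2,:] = ['mud', 'control', 'recording']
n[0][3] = 'army'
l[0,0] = 'interaction'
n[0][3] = 'army'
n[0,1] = 'restaurant'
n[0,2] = 'assistance'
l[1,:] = ['health', 'shopping', 'recipe']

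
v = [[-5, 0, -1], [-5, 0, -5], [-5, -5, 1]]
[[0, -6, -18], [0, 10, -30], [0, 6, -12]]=v @[[0, 2, 3], [0, -4, 0], [0, -4, 3]]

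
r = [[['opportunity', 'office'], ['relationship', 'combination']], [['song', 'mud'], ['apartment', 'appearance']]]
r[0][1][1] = 'combination'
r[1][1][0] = 'apartment'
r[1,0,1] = 'mud'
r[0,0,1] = 'office'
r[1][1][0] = 'apartment'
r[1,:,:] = [['song', 'mud'], ['apartment', 'appearance']]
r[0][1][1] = 'combination'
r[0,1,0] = 'relationship'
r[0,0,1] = 'office'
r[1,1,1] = 'appearance'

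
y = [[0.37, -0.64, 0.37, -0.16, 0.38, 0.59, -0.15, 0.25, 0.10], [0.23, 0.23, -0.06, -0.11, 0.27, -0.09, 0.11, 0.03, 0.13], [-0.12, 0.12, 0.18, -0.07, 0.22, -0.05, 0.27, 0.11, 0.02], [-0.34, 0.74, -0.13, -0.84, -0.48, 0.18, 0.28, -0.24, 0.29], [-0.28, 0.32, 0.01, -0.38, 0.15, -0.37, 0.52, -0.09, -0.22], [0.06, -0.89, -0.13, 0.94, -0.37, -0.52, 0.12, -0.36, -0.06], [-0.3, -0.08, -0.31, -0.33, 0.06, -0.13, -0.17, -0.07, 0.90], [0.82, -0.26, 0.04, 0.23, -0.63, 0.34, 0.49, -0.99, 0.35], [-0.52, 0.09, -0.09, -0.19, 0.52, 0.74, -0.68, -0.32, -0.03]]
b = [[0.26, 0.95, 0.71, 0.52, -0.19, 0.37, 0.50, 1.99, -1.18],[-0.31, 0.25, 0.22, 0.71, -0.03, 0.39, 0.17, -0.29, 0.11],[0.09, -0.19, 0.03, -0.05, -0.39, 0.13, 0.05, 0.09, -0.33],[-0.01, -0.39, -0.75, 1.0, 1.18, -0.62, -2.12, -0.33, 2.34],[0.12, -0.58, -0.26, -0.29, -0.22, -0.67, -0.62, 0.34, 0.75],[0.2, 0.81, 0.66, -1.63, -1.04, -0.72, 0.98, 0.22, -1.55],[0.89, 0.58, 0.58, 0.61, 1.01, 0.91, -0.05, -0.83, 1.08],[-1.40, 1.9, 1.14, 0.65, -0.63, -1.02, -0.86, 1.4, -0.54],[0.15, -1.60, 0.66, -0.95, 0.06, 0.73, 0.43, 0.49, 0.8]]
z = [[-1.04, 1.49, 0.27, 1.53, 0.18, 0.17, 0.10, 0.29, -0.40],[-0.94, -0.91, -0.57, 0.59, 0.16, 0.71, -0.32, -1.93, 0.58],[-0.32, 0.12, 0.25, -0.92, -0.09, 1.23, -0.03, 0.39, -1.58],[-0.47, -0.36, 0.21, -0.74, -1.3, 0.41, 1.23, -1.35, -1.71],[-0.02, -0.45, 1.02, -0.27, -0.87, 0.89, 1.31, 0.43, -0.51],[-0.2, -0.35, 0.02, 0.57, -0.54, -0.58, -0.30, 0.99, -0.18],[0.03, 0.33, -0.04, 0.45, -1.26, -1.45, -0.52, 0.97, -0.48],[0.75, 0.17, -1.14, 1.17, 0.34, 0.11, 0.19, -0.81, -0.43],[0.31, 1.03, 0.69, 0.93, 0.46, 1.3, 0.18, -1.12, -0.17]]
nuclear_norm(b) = 17.13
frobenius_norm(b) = 7.49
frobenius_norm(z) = 7.07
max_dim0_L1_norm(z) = 8.28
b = y @ z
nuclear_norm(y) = 8.68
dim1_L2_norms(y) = [1.14, 0.48, 0.45, 1.37, 0.9, 1.5, 1.08, 1.63, 1.31]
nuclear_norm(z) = 18.36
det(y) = 0.01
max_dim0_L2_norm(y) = 1.41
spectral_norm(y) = 2.10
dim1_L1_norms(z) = [5.47, 6.71, 4.93, 7.78, 5.77, 3.73, 5.53, 5.11, 6.19]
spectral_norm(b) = 5.16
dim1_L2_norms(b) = [2.74, 0.99, 0.58, 3.68, 1.44, 2.97, 2.35, 3.42, 2.35]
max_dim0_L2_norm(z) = 3.13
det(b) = -0.55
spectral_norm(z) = 3.88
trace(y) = -1.62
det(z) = -53.56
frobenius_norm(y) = 3.49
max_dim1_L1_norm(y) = 4.15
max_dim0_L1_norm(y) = 3.37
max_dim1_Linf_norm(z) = 1.93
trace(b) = 2.75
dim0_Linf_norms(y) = [0.82, 0.89, 0.37, 0.94, 0.63, 0.74, 0.68, 0.99, 0.9]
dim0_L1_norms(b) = [3.43, 7.25, 5.01, 6.41, 4.75, 5.56, 5.78, 5.98, 8.68]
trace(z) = -5.39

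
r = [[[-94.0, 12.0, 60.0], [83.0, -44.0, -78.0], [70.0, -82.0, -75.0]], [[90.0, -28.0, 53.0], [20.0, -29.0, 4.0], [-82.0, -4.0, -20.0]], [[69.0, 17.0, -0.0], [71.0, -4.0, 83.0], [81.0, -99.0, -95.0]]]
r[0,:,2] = [60.0, -78.0, -75.0]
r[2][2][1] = -99.0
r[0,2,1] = -82.0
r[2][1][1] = -4.0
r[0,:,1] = [12.0, -44.0, -82.0]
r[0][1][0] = 83.0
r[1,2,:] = [-82.0, -4.0, -20.0]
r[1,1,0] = 20.0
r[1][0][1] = -28.0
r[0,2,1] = -82.0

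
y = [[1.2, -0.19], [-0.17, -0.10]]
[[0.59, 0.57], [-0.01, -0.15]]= y @[[0.40,  0.56], [-0.60,  0.56]]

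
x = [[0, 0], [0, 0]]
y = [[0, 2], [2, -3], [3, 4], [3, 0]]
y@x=[[0, 0], [0, 0], [0, 0], [0, 0]]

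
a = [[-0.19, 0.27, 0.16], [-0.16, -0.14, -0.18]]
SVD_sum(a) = [[-0.09, 0.27, 0.2],[0.04, -0.13, -0.10]] + [[-0.1, -0.0, -0.04],[-0.2, -0.01, -0.08]]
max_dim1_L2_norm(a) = 0.37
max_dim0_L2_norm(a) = 0.3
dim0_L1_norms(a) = [0.35, 0.41, 0.34]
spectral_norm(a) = 0.39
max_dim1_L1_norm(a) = 0.62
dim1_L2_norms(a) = [0.37, 0.28]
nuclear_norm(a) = 0.64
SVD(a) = [[-0.9, 0.44],[0.44, 0.9]] @ diag([0.39009314273092655, 0.24500477545204907]) @ [[0.26,-0.78,-0.57],  [-0.93,-0.03,-0.38]]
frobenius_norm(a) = 0.46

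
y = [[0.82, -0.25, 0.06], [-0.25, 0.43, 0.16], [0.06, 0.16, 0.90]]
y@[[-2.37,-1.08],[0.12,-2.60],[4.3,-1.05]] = [[-1.72, -0.30],[1.33, -1.02],[3.75, -1.43]]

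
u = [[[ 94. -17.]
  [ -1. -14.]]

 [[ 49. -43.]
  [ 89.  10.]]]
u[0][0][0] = 94.0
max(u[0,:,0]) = 94.0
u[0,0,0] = 94.0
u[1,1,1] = 10.0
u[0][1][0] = -1.0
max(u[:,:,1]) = 10.0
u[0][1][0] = -1.0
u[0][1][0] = -1.0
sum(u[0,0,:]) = 77.0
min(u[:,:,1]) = -43.0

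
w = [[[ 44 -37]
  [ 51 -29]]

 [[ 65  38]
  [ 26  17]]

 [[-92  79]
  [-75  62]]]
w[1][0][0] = 65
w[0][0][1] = -37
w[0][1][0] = 51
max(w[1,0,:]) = 65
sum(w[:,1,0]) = 2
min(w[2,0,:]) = -92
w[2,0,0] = -92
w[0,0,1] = -37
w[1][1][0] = 26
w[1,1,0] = 26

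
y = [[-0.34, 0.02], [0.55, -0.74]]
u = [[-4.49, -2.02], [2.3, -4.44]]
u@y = [[0.42, 1.40], [-3.22, 3.33]]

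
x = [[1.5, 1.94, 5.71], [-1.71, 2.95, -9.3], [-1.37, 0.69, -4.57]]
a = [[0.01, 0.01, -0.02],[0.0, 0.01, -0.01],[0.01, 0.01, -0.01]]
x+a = [[1.51, 1.95, 5.69], [-1.71, 2.96, -9.31], [-1.36, 0.70, -4.58]]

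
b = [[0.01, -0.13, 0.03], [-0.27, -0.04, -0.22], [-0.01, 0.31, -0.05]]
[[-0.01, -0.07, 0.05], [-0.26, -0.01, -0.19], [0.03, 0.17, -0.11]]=b @ [[0.86, 0.13, 0.09], [0.13, 0.52, -0.21], [0.09, -0.21, 0.81]]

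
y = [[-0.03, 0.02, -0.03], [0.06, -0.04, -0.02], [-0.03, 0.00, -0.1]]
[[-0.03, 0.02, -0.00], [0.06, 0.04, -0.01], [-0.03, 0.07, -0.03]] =y @ [[0.75, 0.91, 0.02], [-0.49, 0.82, 0.23], [0.04, -0.97, 0.30]]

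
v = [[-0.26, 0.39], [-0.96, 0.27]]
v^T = [[-0.26, -0.96],[0.39, 0.27]]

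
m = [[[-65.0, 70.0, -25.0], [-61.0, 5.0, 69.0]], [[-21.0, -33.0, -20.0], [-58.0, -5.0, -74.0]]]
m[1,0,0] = -21.0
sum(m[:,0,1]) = 37.0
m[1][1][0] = -58.0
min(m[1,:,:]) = -74.0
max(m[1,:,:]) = -5.0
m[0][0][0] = -65.0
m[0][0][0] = -65.0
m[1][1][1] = -5.0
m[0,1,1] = 5.0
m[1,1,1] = -5.0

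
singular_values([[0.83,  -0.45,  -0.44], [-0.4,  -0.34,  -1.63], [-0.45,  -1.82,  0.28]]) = [1.96, 1.69, 0.96]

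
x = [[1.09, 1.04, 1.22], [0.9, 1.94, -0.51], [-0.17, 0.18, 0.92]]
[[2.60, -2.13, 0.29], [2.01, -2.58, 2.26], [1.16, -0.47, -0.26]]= x@[[0.02, -0.39, -0.19], [1.29, -1.24, 1.11], [1.01, -0.34, -0.54]]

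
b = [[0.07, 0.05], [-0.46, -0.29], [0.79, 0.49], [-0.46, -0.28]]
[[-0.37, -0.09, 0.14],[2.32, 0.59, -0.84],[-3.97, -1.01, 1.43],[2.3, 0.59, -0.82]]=b @ [[-3.66, -1.58, 0.52], [-2.21, 0.48, 2.07]]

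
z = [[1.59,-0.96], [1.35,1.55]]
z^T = [[1.59,1.35], [-0.96,1.55]]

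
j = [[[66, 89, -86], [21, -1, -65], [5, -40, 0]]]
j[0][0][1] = 89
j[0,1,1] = -1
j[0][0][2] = -86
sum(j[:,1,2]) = -65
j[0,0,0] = 66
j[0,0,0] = 66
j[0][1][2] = -65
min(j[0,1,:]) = -65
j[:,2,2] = [0]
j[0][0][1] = 89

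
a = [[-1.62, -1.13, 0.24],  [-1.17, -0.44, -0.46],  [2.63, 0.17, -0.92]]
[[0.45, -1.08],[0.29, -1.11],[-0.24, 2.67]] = a @ [[-0.11, 1.11], [-0.26, -0.6], [-0.1, 0.16]]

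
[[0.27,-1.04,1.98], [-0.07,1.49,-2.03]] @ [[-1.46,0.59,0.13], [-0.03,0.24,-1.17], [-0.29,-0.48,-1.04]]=[[-0.94, -1.04, -0.81], [0.65, 1.29, 0.36]]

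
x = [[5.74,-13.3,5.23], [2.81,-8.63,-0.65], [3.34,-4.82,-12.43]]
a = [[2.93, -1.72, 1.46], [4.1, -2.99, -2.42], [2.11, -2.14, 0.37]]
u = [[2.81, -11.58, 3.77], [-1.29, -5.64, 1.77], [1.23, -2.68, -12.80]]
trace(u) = -15.63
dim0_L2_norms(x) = [7.21, 16.57, 13.5]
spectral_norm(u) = 14.06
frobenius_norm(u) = 19.11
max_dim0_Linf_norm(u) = 12.8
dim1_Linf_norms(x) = [13.3, 8.63, 12.43]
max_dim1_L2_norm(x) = 15.4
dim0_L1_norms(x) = [11.89, 26.75, 18.31]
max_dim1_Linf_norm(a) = 4.1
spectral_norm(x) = 18.02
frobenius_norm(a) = 7.38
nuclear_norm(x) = 32.55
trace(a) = 0.31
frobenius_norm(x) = 22.56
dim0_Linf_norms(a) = [4.1, 2.99, 2.42]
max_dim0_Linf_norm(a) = 4.1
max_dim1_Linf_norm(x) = 13.3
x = a + u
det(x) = 241.99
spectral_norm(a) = 6.85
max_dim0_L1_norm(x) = 26.75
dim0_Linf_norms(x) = [5.74, 13.3, 12.43]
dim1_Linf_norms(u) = [11.58, 5.64, 12.8]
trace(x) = -15.32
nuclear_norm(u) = 29.15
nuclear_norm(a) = 10.11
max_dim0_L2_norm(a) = 5.46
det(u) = 421.37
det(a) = -10.62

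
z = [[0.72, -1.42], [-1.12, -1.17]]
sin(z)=[[0.59, -0.88], [-0.69, -0.58]]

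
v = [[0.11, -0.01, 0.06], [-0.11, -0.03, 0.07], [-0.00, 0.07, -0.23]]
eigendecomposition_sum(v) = [[0.11, 0.0, 0.02], [-0.1, -0.0, -0.02], [-0.02, -0.00, -0.00]] + [[0.00, 0.0, 0.00], [-0.00, -0.0, -0.0], [-0.00, -0.00, -0.0]] + [[-0.0, -0.01, 0.04],[-0.01, -0.03, 0.09],[0.02, 0.07, -0.23]]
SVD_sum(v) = [[-0.00, -0.02, 0.05], [-0.0, -0.02, 0.08], [0.01, 0.07, -0.23]] + [[0.11, 0.01, 0.01], [-0.11, -0.01, -0.01], [-0.01, -0.00, -0.0]] + [[0.00, -0.0, -0.00], [0.0, -0.00, -0.00], [0.0, -0.0, -0.0]]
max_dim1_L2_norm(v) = 0.24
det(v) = 0.00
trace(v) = -0.15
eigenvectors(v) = [[0.74, -0.07, -0.16], [-0.66, 0.95, -0.36], [-0.14, 0.29, 0.92]]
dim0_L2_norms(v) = [0.16, 0.08, 0.25]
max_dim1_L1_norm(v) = 0.3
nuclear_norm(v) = 0.42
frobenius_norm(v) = 0.30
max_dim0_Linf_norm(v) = 0.23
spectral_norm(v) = 0.26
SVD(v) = [[0.22,-0.72,0.66], [0.31,0.69,0.66], [-0.93,0.06,0.37]] @ diag([0.2592984315722425, 0.15576985977975782, 0.0002723387039577398]) @ [[-0.04, -0.29, 0.95],[-1.0, -0.06, -0.06],[0.07, -0.95, -0.29]]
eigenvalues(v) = [0.11, -0.0, -0.26]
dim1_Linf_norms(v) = [0.11, 0.11, 0.23]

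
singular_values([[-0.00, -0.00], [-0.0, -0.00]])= [-0.0, -0.0]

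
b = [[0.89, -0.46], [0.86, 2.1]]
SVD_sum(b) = [[-0.04, -0.10], [0.82, 2.12]] + [[0.93, -0.36], [0.04, -0.02]]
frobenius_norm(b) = 2.48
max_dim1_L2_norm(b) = 2.27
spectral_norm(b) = 2.27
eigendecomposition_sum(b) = [[0.45+2.72j, -0.23+2.00j], [(0.43-3.74j), 1.05-2.54j]] + [[(0.44-2.72j), -0.23-2.00j], [0.43+3.74j, 1.05+2.54j]]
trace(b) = 2.99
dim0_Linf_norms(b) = [0.89, 2.1]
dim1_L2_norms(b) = [1.0, 2.27]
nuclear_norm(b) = 3.27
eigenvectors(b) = [[(0.57-0.16j), (0.57+0.16j)], [-0.81+0.00j, -0.81-0.00j]]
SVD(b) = [[-0.05,1.00], [1.0,0.05]] @ diag([2.271405609772038, 0.9970037893088057]) @ [[0.36, 0.93], [0.93, -0.36]]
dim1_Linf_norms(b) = [0.89, 2.1]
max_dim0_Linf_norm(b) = 2.1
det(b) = 2.26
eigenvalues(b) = [(1.5+0.17j), (1.5-0.17j)]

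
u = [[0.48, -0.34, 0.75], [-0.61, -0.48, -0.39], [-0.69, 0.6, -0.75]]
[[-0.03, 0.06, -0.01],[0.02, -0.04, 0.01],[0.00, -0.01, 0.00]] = u @ [[0.07, -0.12, 0.01], [-0.05, 0.08, -0.01], [-0.11, 0.19, -0.02]]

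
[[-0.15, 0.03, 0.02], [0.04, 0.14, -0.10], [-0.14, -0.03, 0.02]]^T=[[-0.15,0.04,-0.14], [0.03,0.14,-0.03], [0.02,-0.10,0.02]]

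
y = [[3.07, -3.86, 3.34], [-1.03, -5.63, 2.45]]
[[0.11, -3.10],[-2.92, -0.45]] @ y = [[3.53, 17.03, -7.23], [-8.50, 13.8, -10.86]]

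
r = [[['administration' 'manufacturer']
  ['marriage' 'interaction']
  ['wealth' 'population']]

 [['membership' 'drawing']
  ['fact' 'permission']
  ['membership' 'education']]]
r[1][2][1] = 'education'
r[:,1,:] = [['marriage', 'interaction'], ['fact', 'permission']]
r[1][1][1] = 'permission'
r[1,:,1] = ['drawing', 'permission', 'education']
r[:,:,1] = [['manufacturer', 'interaction', 'population'], ['drawing', 'permission', 'education']]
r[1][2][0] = 'membership'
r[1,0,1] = 'drawing'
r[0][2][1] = 'population'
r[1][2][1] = 'education'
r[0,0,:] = ['administration', 'manufacturer']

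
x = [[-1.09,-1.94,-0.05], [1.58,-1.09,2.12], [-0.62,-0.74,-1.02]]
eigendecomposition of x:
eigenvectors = [[0.07+0.62j,(0.07-0.62j),-0.76+0.00j], [0.72+0.00j,(0.72-0j),(0.21+0j)], [-0.13+0.28j,(-0.13-0.28j),0.62+0.00j]]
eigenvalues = [(-1.34+2.2j), (-1.34-2.2j), (-0.51+0j)]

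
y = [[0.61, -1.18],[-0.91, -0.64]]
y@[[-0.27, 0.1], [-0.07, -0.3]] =[[-0.08, 0.42], [0.29, 0.1]]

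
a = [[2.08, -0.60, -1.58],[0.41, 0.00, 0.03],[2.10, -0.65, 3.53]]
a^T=[[2.08,0.41,2.10], [-0.6,0.0,-0.65], [-1.58,0.03,3.53]]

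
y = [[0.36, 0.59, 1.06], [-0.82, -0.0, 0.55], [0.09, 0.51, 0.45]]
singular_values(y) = [1.46, 0.94, 0.22]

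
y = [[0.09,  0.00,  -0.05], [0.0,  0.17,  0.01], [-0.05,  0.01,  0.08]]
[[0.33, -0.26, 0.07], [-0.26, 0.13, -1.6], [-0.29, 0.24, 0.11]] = y @[[2.68,-1.96,3.34], [-1.42,0.69,-9.71], [-1.82,1.63,4.63]]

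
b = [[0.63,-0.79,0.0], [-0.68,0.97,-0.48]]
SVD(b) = [[-0.61, 0.79],[0.79, 0.61]] @ diag([1.600219519135733, 0.30659010189013697]) @ [[-0.58, 0.78, -0.24], [0.26, -0.1, -0.96]]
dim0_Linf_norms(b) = [0.68, 0.97, 0.48]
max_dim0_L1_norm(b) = 1.76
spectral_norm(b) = 1.60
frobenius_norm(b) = 1.63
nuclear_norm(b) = 1.91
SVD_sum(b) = [[0.57, -0.77, 0.23], [-0.73, 0.99, -0.3]] + [[0.06, -0.02, -0.23], [0.05, -0.02, -0.18]]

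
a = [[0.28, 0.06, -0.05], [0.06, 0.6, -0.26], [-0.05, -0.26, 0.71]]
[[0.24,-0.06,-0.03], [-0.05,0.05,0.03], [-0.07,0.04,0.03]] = a@[[0.88, -0.23, -0.12], [-0.23, 0.14, 0.09], [-0.12, 0.09, 0.06]]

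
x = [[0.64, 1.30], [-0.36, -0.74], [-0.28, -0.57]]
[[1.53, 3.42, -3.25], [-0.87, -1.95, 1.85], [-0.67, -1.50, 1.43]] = x@[[0.32, -1.69, -0.49], [1.02, 3.46, -2.26]]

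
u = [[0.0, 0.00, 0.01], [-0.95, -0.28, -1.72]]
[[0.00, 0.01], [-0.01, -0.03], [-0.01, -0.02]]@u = [[-0.01, -0.0, -0.02], [0.03, 0.01, 0.05], [0.02, 0.01, 0.03]]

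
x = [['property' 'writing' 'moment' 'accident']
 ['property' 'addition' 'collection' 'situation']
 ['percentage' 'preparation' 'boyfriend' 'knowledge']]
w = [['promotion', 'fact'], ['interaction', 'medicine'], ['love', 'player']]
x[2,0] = 'percentage'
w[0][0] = 'promotion'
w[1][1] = 'medicine'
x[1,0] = 'property'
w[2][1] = 'player'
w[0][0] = 'promotion'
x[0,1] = 'writing'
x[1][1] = 'addition'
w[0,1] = 'fact'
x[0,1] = 'writing'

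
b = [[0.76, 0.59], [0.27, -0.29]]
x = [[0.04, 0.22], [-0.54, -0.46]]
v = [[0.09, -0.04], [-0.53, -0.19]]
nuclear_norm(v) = 0.64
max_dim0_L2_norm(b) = 0.81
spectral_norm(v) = 0.57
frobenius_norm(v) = 0.57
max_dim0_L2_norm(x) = 0.54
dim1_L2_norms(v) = [0.1, 0.56]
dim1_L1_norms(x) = [0.26, 1.0]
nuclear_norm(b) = 1.36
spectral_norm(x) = 0.73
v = x @ b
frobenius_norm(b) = 1.04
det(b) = -0.38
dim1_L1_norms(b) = [1.35, 0.56]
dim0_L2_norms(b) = [0.81, 0.66]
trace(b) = 0.47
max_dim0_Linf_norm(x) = 0.54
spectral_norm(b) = 0.96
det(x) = 0.10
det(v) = -0.04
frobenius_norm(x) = 0.74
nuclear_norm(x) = 0.87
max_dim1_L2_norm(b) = 0.96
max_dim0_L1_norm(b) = 1.03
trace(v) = -0.10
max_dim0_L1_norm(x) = 0.68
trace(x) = -0.42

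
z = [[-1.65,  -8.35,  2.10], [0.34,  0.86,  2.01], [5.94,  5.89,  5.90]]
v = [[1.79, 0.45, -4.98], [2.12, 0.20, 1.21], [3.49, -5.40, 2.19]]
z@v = [[-13.33, -13.75, 2.71], [9.45, -10.53, 3.75], [43.71, -28.01, -9.53]]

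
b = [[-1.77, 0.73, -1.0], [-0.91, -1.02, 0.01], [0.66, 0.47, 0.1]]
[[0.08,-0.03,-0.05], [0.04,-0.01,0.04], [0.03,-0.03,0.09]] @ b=[[-0.15, 0.07, -0.09], [-0.04, 0.06, -0.04], [0.03, 0.09, -0.02]]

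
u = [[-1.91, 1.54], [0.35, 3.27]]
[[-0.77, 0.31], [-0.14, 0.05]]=u @ [[0.34, -0.14], [-0.08, 0.03]]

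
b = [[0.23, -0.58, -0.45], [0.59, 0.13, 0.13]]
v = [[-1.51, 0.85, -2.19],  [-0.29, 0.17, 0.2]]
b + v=[[-1.28, 0.27, -2.64], [0.30, 0.30, 0.33]]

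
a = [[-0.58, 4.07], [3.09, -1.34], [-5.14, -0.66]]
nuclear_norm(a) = 10.34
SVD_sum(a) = [[-1.24, 0.21], [3.23, -0.56], [-4.88, 0.84]] + [[0.66, 3.86], [-0.14, -0.78], [-0.26, -1.50]]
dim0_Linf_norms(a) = [5.14, 4.07]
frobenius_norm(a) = 7.42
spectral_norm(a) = 6.07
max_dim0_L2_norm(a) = 6.03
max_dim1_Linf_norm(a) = 5.14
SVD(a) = [[-0.21, -0.92],[0.54, 0.19],[-0.82, 0.36]] @ diag([6.069573800481777, 4.273227571813276]) @ [[0.99,  -0.17], [-0.17,  -0.99]]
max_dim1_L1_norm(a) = 5.8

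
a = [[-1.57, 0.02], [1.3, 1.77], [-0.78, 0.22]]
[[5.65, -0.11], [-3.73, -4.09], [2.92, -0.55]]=a@[[-3.59,  0.04], [0.53,  -2.34]]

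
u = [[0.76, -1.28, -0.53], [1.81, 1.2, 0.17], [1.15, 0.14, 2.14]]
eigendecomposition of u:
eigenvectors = [[(-0.06+0.63j), (-0.06-0.63j), -0.18+0.00j], [(0.68+0j), 0.68-0.00j, -0.24+0.00j], [0.31-0.21j, (0.31+0.21j), (0.95+0j)]]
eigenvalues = [(1.11+1.62j), (1.11-1.62j), (1.89+0j)]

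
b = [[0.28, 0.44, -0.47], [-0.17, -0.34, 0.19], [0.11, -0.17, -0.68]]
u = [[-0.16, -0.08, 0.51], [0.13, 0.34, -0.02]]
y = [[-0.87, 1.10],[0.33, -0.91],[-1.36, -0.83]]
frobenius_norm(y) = 2.33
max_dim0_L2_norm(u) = 0.51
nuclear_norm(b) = 1.49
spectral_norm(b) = 0.94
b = y @ u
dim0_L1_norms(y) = [2.56, 2.84]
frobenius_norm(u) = 0.65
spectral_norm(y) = 1.69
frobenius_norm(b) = 1.08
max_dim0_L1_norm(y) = 2.84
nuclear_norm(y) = 3.30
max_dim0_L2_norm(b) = 0.85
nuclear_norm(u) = 0.90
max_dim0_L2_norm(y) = 1.65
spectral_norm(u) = 0.56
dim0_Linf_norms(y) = [1.36, 1.1]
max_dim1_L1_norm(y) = 2.19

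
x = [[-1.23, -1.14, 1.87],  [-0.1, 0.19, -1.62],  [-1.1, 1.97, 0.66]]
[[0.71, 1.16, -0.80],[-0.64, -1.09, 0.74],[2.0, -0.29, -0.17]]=x@[[-0.41,0.23,-0.06], [0.62,-0.23,0.03], [0.49,0.63,-0.45]]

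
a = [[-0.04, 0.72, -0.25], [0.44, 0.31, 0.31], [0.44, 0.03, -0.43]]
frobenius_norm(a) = 1.16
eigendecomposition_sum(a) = [[(0.25-0j), 0.40+0.00j, 0.05+0.00j], [0.31-0.00j, 0.49+0.00j, 0.06+0.00j], [(0.1-0j), 0.16+0.00j, (0.02+0j)]] + [[(-0.14+0.14j), (0.16-0.05j), -0.15-0.21j],  [(0.07-0.11j), -0.09+0.05j, (0.12+0.11j)],  [(0.17+0.15j), -0.06-0.18j, -0.23+0.18j]] + [[-0.14-0.14j, 0.16+0.05j, -0.15+0.21j], [0.07+0.11j, (-0.09-0.05j), 0.12-0.11j], [0.17-0.15j, (-0.06+0.18j), -0.23-0.18j]]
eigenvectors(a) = [[0.61+0.00j, -0.04+0.62j, (-0.04-0.62j)], [0.76+0.00j, (-0.06-0.38j), -0.06+0.38j], [(0.24+0j), 0.68+0.00j, 0.68-0.00j]]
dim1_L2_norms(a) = [0.76, 0.62, 0.62]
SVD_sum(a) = [[0.26, 0.61, -0.2], [0.13, 0.31, -0.1], [0.12, 0.28, -0.09]] + [[-0.29,0.13,0.01], [0.24,-0.11,-0.01], [0.37,-0.16,-0.01]] + [[-0.01, -0.02, -0.06], [0.06, 0.11, 0.42], [-0.05, -0.09, -0.33]]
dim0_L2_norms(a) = [0.62, 0.78, 0.59]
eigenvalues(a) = [(0.76+0j), (-0.46+0.38j), (-0.46-0.38j)]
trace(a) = -0.16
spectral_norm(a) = 0.84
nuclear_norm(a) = 1.97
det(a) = 0.27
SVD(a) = [[0.82, -0.55, 0.12], [0.42, 0.46, -0.78], [0.38, 0.69, 0.61]] @ diag([0.8361873059027111, 0.5800908974944943, 0.5585564788731732]) @ [[0.38, 0.88, -0.29], [0.91, -0.41, -0.03], [-0.14, -0.25, -0.96]]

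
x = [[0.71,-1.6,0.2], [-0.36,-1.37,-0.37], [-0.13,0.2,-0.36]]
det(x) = 0.48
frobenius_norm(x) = 2.33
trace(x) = -1.02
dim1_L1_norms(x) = [2.51, 2.1, 0.69]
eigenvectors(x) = [[-0.98, 0.57, -0.43], [0.14, 0.82, -0.17], [0.12, -0.07, 0.89]]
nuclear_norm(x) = 3.28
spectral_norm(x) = 2.14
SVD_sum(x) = [[0.28,-1.67,-0.02], [0.22,-1.28,-0.02], [-0.04,0.21,0.0]] + [[0.39, 0.06, 0.28], [-0.55, -0.09, -0.39], [-0.23, -0.04, -0.17]] + [[0.04, 0.01, -0.06], [-0.03, -0.01, 0.04], [0.14, 0.03, -0.2]]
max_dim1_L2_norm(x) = 1.76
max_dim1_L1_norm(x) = 2.51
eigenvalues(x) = [0.91, -1.59, -0.34]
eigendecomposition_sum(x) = [[0.86, -0.58, 0.31], [-0.12, 0.08, -0.04], [-0.11, 0.07, -0.04]] + [[-0.18, -1.02, -0.28], [-0.25, -1.45, -0.40], [0.02, 0.13, 0.03]] + [[0.02, 0.00, 0.17], [0.01, 0.0, 0.07], [-0.04, -0.00, -0.36]]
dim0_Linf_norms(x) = [0.71, 1.6, 0.37]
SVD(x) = [[-0.79, 0.55, 0.27], [-0.60, -0.77, -0.2], [0.10, -0.33, 0.94]] @ diag([2.1427224997324736, 0.8816747323143252, 0.25571459782085904]) @ [[-0.17, 0.99, 0.01],  [0.80, 0.13, 0.58],  [0.57, 0.11, -0.81]]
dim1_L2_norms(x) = [1.76, 1.46, 0.43]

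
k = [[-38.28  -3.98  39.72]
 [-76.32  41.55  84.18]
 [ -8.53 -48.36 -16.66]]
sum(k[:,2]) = 107.24000000000001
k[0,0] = -38.28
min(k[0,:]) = -38.28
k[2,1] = -48.36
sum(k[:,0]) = -123.13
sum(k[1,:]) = 49.41000000000001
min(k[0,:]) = -38.28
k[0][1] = -3.98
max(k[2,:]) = -8.53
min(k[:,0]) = -76.32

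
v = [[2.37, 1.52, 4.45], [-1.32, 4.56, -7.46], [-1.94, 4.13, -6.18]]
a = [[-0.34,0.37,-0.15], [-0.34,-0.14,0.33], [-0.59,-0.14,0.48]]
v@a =[[-3.95, 0.04, 2.28],[3.3, -0.08, -1.88],[2.9, -0.43, -1.31]]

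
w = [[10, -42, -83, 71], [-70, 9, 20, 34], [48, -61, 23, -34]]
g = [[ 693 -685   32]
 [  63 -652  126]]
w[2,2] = 23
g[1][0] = 63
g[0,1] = -685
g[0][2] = 32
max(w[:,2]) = 23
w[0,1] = -42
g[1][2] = 126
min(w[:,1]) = -61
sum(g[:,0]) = 756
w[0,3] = 71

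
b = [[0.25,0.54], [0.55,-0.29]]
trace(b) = -0.04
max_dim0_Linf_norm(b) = 0.55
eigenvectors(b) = [[0.85, -0.52], [0.53, 0.85]]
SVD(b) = [[-0.42, 0.91], [0.91, 0.42]] @ diag([0.6288301284132178, 0.5875990721570414]) @ [[0.63, -0.78], [0.78, 0.63]]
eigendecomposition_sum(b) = [[0.42, 0.26], [0.27, 0.16]] + [[-0.17, 0.28], [0.28, -0.45]]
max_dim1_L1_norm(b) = 0.84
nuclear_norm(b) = 1.22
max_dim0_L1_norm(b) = 0.83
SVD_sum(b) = [[-0.17, 0.21], [0.36, -0.44]] + [[0.42, 0.33], [0.19, 0.15]]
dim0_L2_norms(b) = [0.6, 0.61]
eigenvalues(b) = [0.59, -0.63]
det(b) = -0.37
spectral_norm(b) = 0.63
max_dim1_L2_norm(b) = 0.62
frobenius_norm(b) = 0.86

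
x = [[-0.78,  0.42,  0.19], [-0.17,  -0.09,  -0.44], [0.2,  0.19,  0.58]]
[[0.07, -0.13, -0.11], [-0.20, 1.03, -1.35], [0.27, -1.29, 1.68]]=x @ [[0.03, 0.03, 0.23], [0.02, 0.88, -1.29], [0.45, -2.53, 3.24]]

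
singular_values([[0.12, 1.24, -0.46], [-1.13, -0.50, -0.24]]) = [1.52, 1.01]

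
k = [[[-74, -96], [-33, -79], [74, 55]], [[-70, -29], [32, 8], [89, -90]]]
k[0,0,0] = -74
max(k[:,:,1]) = 55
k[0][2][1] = 55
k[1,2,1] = -90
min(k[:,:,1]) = -96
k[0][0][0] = -74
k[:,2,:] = [[74, 55], [89, -90]]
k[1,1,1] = 8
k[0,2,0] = 74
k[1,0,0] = -70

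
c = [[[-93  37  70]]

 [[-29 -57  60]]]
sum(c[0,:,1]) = 37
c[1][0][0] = -29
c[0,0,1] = 37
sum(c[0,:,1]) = 37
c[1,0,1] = -57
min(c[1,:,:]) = -57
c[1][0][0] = -29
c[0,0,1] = 37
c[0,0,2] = 70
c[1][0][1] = -57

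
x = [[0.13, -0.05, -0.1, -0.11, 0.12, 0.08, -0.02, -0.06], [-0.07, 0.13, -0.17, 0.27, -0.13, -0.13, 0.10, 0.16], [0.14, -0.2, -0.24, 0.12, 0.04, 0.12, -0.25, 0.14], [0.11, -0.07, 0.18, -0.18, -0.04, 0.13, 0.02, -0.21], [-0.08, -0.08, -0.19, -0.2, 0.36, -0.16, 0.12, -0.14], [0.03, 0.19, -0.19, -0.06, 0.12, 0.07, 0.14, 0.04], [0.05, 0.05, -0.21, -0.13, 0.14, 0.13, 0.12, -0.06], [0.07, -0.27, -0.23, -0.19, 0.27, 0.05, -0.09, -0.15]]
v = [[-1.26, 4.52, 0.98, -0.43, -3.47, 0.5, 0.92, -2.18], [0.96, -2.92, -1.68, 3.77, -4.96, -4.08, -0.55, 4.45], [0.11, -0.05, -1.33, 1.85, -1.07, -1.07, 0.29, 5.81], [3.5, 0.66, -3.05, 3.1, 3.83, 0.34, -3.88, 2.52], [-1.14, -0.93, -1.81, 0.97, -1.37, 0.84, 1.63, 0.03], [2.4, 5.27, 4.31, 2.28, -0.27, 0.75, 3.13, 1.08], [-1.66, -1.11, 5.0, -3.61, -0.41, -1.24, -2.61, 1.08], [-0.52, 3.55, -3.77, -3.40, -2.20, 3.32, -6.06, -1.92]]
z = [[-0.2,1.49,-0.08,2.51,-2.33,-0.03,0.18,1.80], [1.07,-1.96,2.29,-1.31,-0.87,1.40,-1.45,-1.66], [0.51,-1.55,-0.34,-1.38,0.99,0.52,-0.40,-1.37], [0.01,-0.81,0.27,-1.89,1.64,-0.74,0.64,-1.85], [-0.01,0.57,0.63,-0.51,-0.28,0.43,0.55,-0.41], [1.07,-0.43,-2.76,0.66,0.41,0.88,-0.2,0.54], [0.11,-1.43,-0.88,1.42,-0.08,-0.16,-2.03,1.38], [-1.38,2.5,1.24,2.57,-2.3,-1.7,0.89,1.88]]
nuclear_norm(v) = 52.05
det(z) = -0.00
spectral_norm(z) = 8.04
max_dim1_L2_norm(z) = 5.37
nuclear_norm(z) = 20.03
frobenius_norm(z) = 10.40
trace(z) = -3.94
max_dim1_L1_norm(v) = 24.74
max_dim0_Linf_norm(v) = 6.06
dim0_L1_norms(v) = [11.55, 19.01, 21.93, 19.41, 17.58, 12.14, 19.07, 19.07]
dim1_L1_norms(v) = [14.26, 23.37, 11.58, 20.88, 8.72, 19.49, 16.72, 24.74]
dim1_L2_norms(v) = [6.41, 9.37, 6.43, 8.23, 3.41, 8.3, 7.19, 9.74]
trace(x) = 0.24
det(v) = -228147.67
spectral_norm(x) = 0.81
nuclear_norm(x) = 2.50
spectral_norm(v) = 12.21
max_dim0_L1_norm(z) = 12.25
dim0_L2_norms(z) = [2.12, 4.23, 3.97, 4.78, 3.92, 2.58, 2.82, 4.15]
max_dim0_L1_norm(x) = 1.51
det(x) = 0.00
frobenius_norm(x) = 1.19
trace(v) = -7.56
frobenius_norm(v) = 21.57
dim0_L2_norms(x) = [0.26, 0.43, 0.55, 0.48, 0.52, 0.32, 0.36, 0.37]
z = v @ x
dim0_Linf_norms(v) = [3.5, 5.27, 5.0, 3.77, 4.96, 4.08, 6.06, 5.81]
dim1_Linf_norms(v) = [4.52, 4.96, 5.81, 3.88, 1.81, 5.27, 5.0, 6.06]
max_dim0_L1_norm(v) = 21.93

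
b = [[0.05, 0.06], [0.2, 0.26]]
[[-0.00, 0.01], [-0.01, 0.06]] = b@[[0.11,-0.11], [-0.11,0.30]]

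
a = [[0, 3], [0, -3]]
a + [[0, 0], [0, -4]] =[[0, 3], [0, -7]]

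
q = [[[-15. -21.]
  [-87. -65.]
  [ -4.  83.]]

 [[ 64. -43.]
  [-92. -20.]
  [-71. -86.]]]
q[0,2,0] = -4.0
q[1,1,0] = -92.0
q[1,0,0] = 64.0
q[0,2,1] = 83.0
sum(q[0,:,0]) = -106.0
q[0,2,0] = -4.0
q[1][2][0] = -71.0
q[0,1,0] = -87.0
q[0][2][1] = 83.0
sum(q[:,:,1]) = -152.0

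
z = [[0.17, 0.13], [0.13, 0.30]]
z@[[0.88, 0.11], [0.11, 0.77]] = [[0.16,0.12], [0.15,0.25]]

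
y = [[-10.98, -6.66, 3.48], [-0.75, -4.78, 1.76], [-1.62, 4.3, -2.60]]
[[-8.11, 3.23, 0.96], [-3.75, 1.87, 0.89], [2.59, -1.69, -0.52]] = y@ [[0.3, -0.05, -0.0], [0.77, -0.34, -0.29], [0.09, 0.12, -0.28]]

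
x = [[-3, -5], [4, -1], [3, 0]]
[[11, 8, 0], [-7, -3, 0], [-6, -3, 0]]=x@[[-2, -1, 0], [-1, -1, 0]]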